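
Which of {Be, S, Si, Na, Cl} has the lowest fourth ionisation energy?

Consider each +3 ion: Be³⁺ is already 1 electron into the core; S³⁺ still has 3 valence electrons; Si³⁺ still has 1 valence electron; Na³⁺ is already 2 electrons into the core; Cl³⁺ still has 4 valence electrons.
Breaking into a closed-shell core is much more expensive than removing a leftover valence electron — Na and Be have the largest IE_4 here.
Valence configurations: S³⁺ [Ne]3s²3p¹, Si³⁺ [Ne]3s¹, Cl³⁺ [Ne]3s²3p².
The numbers (kJ/mol): Be 21007, S 4556, Si 4356, Na 9543, Cl 5159.
Putting it together, IE_4: Si < S < Cl < Na < Be.

Si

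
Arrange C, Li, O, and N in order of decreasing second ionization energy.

IE_2 is the cost of taking one more electron from the +1 cation: C⁺ still has 3 valence electrons; Li⁺ is the bare [He] core; O⁺ still has 5 valence electrons; N⁺ still has 4 valence electrons.
Pulling an electron out of a noble-gas core costs far more than removing a remaining valence electron, so Li sits at the high end of IE_2.
Valence configurations: C⁺ [He]2s²2p¹, O⁺ [He]2s²2p³, N⁺ [He]2s²2p².
Tabulated IE_2 (kJ/mol): C 2353, Li 7298, O 3388, N 2856.
So the second ionization energies run C < N < O < Li.

Li > O > N > C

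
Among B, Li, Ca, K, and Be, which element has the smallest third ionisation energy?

Consider each +2 ion: B²⁺ still has 1 valence electron; Li²⁺ is already 1 electron into the core; Ca²⁺ is the bare [Ar] core; K²⁺ is already 1 electron into the core; Be²⁺ is the bare [He] core.
Pulling an electron out of a noble-gas core costs far more than removing a remaining valence electron, so K, Ca, Li and Be sit at the high end of IE_3.
The numbers (kJ/mol): B 3660, Li 11815, Ca 4912, K 4420, Be 14849.
Putting it together, IE_3: B < K < Ca < Li < Be.

B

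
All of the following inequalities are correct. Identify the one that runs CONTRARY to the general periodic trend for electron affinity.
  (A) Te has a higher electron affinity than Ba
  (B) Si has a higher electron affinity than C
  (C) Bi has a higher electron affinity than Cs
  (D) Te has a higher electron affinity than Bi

The general trend: electron affinity increases across a period and decreases down a group.
(A) Te (period 5, group 16) vs Ba (period 6, group 2): the stated order agrees with the simple trend.
(B) Si (period 3, group 14) vs C (period 2, group 14): the stated order contradicts the simple trend.
(C) Bi (period 6, group 15) vs Cs (period 6, group 1): the stated order agrees with the simple trend.
(D) Te (period 5, group 16) vs Bi (period 6, group 15): the stated order agrees with the simple trend.
The exception is (B): Si's larger, more diffuse 3p orbitals accept an added electron slightly more readily than C's compact 2p.

(B)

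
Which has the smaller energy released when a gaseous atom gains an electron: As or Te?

As

As is in period 4, group 15; Te is in period 5, group 16.
Adding an electron releases more energy for atoms nearer the top right (short of the noble gases).
These sit on a diagonal, where the across-period and down-group effects partly cancel.
Te > As: the two effects oppose for this pair; the across-period effect wins (190 vs 78 kJ/mol).
For reference (kJ/mol): As 78, Te 190.
So As has the smaller energy released when a gaseous atom gains an electron (As < Te).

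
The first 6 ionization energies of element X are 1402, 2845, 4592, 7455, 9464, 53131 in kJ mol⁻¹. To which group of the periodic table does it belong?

Look for the largest jump between consecutive ionization energies: IE6/IE5 ≈ 5.6, far larger than any earlier ratio.
That jump marks the point where a core electron is being removed. So the atom has 5 valence electrons.
A main-group element with 5 valence electrons is in group 15.

Group 15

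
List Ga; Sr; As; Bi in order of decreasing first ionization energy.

As, Bi, Ga, Sr

IE₁ increases left→right with effective nuclear charge and decreases top→bottom as the valence shell moves farther out.
Neither a single period nor a single group — weigh both effects.
Ga > Sr: relative to Sr, both the across-period and down-group shifts push Ga's first ionization energy up.
Bi > Ga: period and group pull opposite ways; the across-period shift dominates (703 vs 579 kJ/mol).
As > Bi: As sits above Bi in group 15, so the down-group effect alone puts As higher.
Approximate values (kJ/mol): Ga 579, As 947, Sr 550, Bi 703.
So from highest to lowest: As > Bi > Ga > Sr.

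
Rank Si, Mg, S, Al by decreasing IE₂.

The second ionization energy removes an electron from the +1 ion. For each element: Si⁺ still has 3 valence electrons; Mg⁺ still has 1 valence electron; S⁺ still has 5 valence electrons; Al⁺ still has 2 valence electrons.
All are still removing valence electrons, so compare the +1 ions as you would atoms: IE_2 generally rises across a period (higher Z_eff) and falls down a group (larger shell), subject to the usual subshell exceptions.
Valence configurations: Si⁺ [Ne]3s²3p¹, Mg⁺ [Ne]3s¹, S⁺ [Ne]3s²3p³, Al⁺ [Ne]3s².
Si⁺ loses a lone 3p electron whereas Al⁺ must break into a filled 3s² pair, so IE_2(Al) > IE_2(Si) even though Si has the higher nuclear charge.
The numbers (kJ/mol): Si 1577, Mg 1451, S 2252, Al 1817.
Hence IE_2: Mg < Si < Al < S.

S, Al, Si, Mg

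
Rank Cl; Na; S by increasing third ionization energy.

IE_3 is the cost of taking one more electron from the +2 cation: Cl²⁺ still has 5 valence electrons; Na²⁺ is already 1 electron into the core; S²⁺ still has 4 valence electrons.
Core electrons are held far more tightly than valence electrons, so Na tops the IE_3 order.
Valence configurations: Cl²⁺ [Ne]3s²3p³, S²⁺ [Ne]3s²3p².
Approximate IE_3 values (kJ/mol): Cl 3822, Na 6910, S 3357.
So the third ionization energies run S < Cl < Na.

S < Cl < Na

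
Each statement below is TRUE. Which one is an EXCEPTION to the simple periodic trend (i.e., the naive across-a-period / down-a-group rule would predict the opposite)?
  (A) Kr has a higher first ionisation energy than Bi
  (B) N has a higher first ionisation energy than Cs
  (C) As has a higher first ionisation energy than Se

(C)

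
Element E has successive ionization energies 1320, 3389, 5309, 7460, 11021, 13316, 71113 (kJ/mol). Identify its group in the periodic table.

Look for the largest jump between consecutive ionization energies: IE7/IE6 ≈ 5.3, far larger than any earlier ratio.
That jump marks the point where a core electron is being removed. So the atom has 6 valence electrons.
A main-group element with 6 valence electrons is in group 16.

Group 16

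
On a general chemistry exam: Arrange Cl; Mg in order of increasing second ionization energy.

After 1 electron has been removed, what remains? Cl⁺ still has 6 valence electrons; Mg⁺ still has 1 valence electron.
All are still removing valence electrons, so compare the +1 ions as you would atoms: IE_2 generally rises across a period (higher Z_eff) and falls down a group (larger shell), subject to the usual subshell exceptions.
Valence configurations: Cl⁺ [Ne]3s²3p⁴, Mg⁺ [Ne]3s¹.
The numbers (kJ/mol): Cl 2298, Mg 1451.
Overall IE_2 order: Mg < Cl.

Mg < Cl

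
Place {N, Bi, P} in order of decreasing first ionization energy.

N is in period 2, group 15; P is in period 3, group 15; Bi is in period 6, group 15.
Across a period the outer electron is held more tightly (higher IE₁); down a group it sits in a higher shell, more shielded, and comes off more easily.
All are in group 15, so first ionization energy increases up the group.
So from highest to lowest: N > P > Bi.

N > P > Bi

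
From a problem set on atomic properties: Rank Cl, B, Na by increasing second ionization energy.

Cl, B, Na

IE_2 is the cost of taking one more electron from the +1 cation: Cl⁺ still has 6 valence electrons; B⁺ still has 2 valence electrons; Na⁺ is the bare [Ne] core.
Breaking into a closed-shell core is much more expensive than removing a leftover valence electron — Na has the largest IE_2 here.
Valence configurations: Cl⁺ [Ne]3s²3p⁴, B⁺ [He]2s².
Tabulated IE_2 (kJ/mol): Cl 2298, B 2427, Na 4562.
Hence IE_2: Cl < B < Na.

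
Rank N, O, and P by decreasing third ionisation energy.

Consider each +2 ion: N²⁺ still has 3 valence electrons; O²⁺ still has 4 valence electrons; P²⁺ still has 3 valence electrons.
All are still removing valence electrons, so compare the +2 ions as you would atoms: IE_3 generally rises across a period (higher Z_eff) and falls down a group (larger shell), subject to the usual subshell exceptions.
Valence configurations: N²⁺ [He]2s²2p¹, O²⁺ [He]2s²2p², P²⁺ [Ne]3s²3p¹.
The numbers (kJ/mol): N 4578, O 5300, P 2914.
So the third ionization energies run P < N < O.

O, N, P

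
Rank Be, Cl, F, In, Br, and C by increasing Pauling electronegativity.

Be < In < C < Br < Cl < F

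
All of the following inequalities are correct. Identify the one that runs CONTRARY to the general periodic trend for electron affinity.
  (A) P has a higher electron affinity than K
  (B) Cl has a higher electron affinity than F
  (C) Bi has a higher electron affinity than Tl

(B)

The general trend: electron affinity increases across a period and decreases down a group.
(A) P (period 3, group 15) vs K (period 4, group 1): the stated order agrees with the simple trend.
(B) Cl (period 3, group 17) vs F (period 2, group 17): the stated order contradicts the simple trend.
(C) Bi (period 6, group 15) vs Tl (period 6, group 13): the stated order agrees with the simple trend.
The exception is (B): F's small 2p subshell makes the incoming electron feel strong e⁻–e⁻ repulsion, so Cl actually releases more energy on gaining an electron.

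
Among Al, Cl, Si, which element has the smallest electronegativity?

Al is in period 3, group 13; Si is in period 3, group 14; Cl is in period 3, group 17.
Atoms toward the upper right of the periodic table pull bonding electrons most strongly.
All lie in period 3, so electronegativity increases left to right.
The smallest electronegativity among these belongs to Al.

Al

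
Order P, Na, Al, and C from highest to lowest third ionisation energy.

Na > C > P > Al

IE_3 is the cost of taking one more electron from the +2 cation: P²⁺ still has 3 valence electrons; Na²⁺ is already 1 electron into the core; Al²⁺ still has 1 valence electron; C²⁺ still has 2 valence electrons.
Pulling an electron out of a noble-gas core costs far more than removing a remaining valence electron, so Na sits at the high end of IE_3.
Valence configurations: P²⁺ [Ne]3s²3p¹, Al²⁺ [Ne]3s¹, C²⁺ [He]2s².
Tabulated IE_3 (kJ/mol): P 2914, Na 6910, Al 2745, C 4620.
Putting it together, IE_3: Al < P < C < Na.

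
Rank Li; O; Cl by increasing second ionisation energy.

Cl < O < Li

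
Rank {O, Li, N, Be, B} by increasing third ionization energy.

B < N < O < Li < Be

After 2 electrons have been removed, what remains? O²⁺ still has 4 valence electrons; Li²⁺ is already 1 electron into the core; N²⁺ still has 3 valence electrons; Be²⁺ is the bare [He] core; B²⁺ still has 1 valence electron.
Core electrons are held far more tightly than valence electrons, so Li and Be top the IE_3 order.
Valence configurations: O²⁺ [He]2s²2p², N²⁺ [He]2s²2p¹, B²⁺ [He]2s¹.
Tabulated IE_3 (kJ/mol): O 5300, Li 11815, N 4578, Be 14849, B 3660.
So the third ionization energies run B < N < O < Li < Be.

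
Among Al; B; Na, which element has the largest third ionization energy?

After 2 electrons have been removed, what remains? Al²⁺ still has 1 valence electron; B²⁺ still has 1 valence electron; Na²⁺ is already 1 electron into the core.
Core electrons are held far more tightly than valence electrons, so Na tops the IE_3 order.
Valence configurations: Al²⁺ [Ne]3s¹, B²⁺ [He]2s¹.
Tabulated IE_3 (kJ/mol): Al 2745, B 3660, Na 6910.
So the third ionization energies run Al < B < Na.

Na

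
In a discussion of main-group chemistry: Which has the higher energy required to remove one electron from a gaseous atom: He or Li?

He is in period 1, group 18; Li is in period 2, group 1.
IE₁ increases left→right with effective nuclear charge and decreases top→bottom as the valence shell moves farther out.
Here both period and group differ, so the two effects have to be weighed against each other.
He > Li: both effects reinforce here, so He is clearly the higher of the two.
Tabulated first ionization energy (kJ/mol): He 2372, Li 520.
So He has the higher energy required to remove one electron from a gaseous atom (He > Li).

He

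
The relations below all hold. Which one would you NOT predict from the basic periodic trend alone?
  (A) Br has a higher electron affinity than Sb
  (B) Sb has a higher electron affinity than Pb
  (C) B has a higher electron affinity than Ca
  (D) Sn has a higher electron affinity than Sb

The general trend: electron affinity increases across a period and decreases down a group.
(A) Br (period 4, group 17) vs Sb (period 5, group 15): the stated order agrees with the simple trend.
(B) Sb (period 5, group 15) vs Pb (period 6, group 14): the stated order agrees with the simple trend.
(C) B (period 2, group 13) vs Ca (period 4, group 2): the stated order agrees with the simple trend.
(D) Sn (period 5, group 14) vs Sb (period 5, group 15): the stated order contradicts the simple trend.
The exception is (D): adding an electron to Sb's half-filled 5p³ is unfavourable, so Sn has the more exothermic EA.

(D)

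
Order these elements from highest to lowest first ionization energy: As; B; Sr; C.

B is in period 2, group 13; C is in period 2, group 14; As is in period 4, group 15; Sr is in period 5, group 2.
Removing the outermost electron gets harder across a period and easier down a group.
These span different periods and groups, so the two trends combine.
B > Sr: relative to Sr, both the across-period and down-group shifts push B's first ionization energy up.
As > B: the two effects oppose for this pair; the across-period effect wins (947 vs 801 kJ/mol).
C > As: period and group pull opposite ways; the down-group shift dominates (1086 vs 947 kJ/mol).
For reference (kJ/mol): B 801, C 1086, As 947, Sr 550.
So from highest to lowest: C > As > B > Sr.

C > As > B > Sr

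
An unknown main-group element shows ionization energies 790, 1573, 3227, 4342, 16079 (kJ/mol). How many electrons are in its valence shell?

4

Look for the largest jump between consecutive ionization energies: IE5/IE4 ≈ 3.7, far larger than any earlier ratio.
That jump marks the point where a core electron is being removed. So the atom has 4 valence electrons.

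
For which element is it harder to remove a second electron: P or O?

O

The second ionization energy removes an electron from the +1 ion. For each element: P⁺ still has 4 valence electrons; O⁺ still has 5 valence electrons.
All are still removing valence electrons, so compare the +1 ions as you would atoms: IE_2 generally rises across a period (higher Z_eff) and falls down a group (larger shell), subject to the usual subshell exceptions.
Valence configurations: P⁺ [Ne]3s²3p², O⁺ [He]2s²2p³.
Approximate IE_2 values (kJ/mol): P 1907, O 3388.
So the second ionization energies run P < O.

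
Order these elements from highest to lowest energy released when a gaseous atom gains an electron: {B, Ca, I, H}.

I > H > B > Ca

H is in period 1, group 1; B is in period 2, group 13; Ca is in period 4, group 2; I is in period 5, group 17.
Electron affinity generally becomes more exothermic across a period toward the halogens and less exothermic down a group.
Here both period and group differ, so the two effects have to be weighed against each other.
B > Ca: both effects reinforce here, so B is clearly the higher of the two.
H > B: period and group pull opposite ways; the down-group shift dominates (73 vs 27 kJ/mol).
I > H: period and group pull opposite ways; the across-period shift dominates (295 vs 73 kJ/mol).
For reference (kJ/mol): H 73, B 27, Ca 2, I 295.
So from highest to lowest: I > H > B > Ca.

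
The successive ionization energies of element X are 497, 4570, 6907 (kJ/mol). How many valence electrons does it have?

1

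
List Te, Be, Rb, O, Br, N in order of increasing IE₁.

Rb < Te < Be < Br < O < N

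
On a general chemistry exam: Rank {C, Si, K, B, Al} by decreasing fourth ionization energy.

B > Al > C > K > Si

Consider each +3 ion: C³⁺ still has 1 valence electron; Si³⁺ still has 1 valence electron; K³⁺ is already 2 electrons into the core; B³⁺ is the bare [He] core; Al³⁺ is the bare [Ne] core.
Usually core removal costs more than valence removal, but here the competition is close: a tightly held n=2 valence electron can cost more to remove than an n=3 core electron, so the actual values have to decide it.
Valence configurations: C³⁺ [He]2s¹, Si³⁺ [Ne]3s¹.
The numbers (kJ/mol): C 6223, Si 4356, K 5877, B 25026, Al 11577.
Hence IE_4: Si < K < C < Al < B.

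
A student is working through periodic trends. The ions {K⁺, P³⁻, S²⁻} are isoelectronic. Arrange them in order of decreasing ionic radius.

All of these have 18 electrons, so size is governed by nuclear charge alone: the more protons, the stronger the pull on the same electron cloud, and the smaller the ion.
Nuclear charges: K⁺ (Z=19), S²⁻ (Z=16), P³⁻ (Z=15).
Largest to smallest: P³⁻ > S²⁻ > K⁺.

P³⁻, S²⁻, K⁺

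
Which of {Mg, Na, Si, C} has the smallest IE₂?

Mg

IE_2 is the cost of taking one more electron from the +1 cation: Mg⁺ still has 1 valence electron; Na⁺ is the bare [Ne] core; Si⁺ still has 3 valence electrons; C⁺ still has 3 valence electrons.
Breaking into a closed-shell core is much more expensive than removing a leftover valence electron — Na has the largest IE_2 here.
Valence configurations: Mg⁺ [Ne]3s¹, Si⁺ [Ne]3s²3p¹, C⁺ [He]2s²2p¹.
Tabulated IE_2 (kJ/mol): Mg 1451, Na 4562, Si 1577, C 2353.
Hence IE_2: Mg < Si < C < Na.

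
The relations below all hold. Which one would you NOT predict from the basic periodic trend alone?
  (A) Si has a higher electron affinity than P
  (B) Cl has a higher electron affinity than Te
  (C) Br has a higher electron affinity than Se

The general trend: electron affinity increases across a period and decreases down a group.
(A) Si (period 3, group 14) vs P (period 3, group 15): the stated order contradicts the simple trend.
(B) Cl (period 3, group 17) vs Te (period 5, group 16): the stated order agrees with the simple trend.
(C) Br (period 4, group 17) vs Se (period 4, group 16): the stated order agrees with the simple trend.
The exception is (A): adding an electron to P's half-filled 3p³ is unfavourable, so Si (3p²) has the more exothermic EA.

(A)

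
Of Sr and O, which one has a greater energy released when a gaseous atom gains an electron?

O is in period 2, group 16; Sr is in period 5, group 2.
Atoms with high Z_eff and room in the valence shell (especially the halogens) have the most exothermic electron affinities.
Neither a single period nor a single group — weigh both effects.
O > Sr: both effects reinforce here, so O is clearly the higher of the two.
Tabulated electron affinity (kJ/mol): O 141, Sr 5.
So O has the greater energy released when a gaseous atom gains an electron (O > Sr).

O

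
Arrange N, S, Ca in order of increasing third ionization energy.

After 2 electrons have been removed, what remains? N²⁺ still has 3 valence electrons; S²⁺ still has 4 valence electrons; Ca²⁺ is the bare [Ar] core.
Core electrons are held far more tightly than valence electrons, so Ca tops the IE_3 order.
Valence configurations: N²⁺ [He]2s²2p¹, S²⁺ [Ne]3s²3p².
Approximate IE_3 values (kJ/mol): N 4578, S 3357, Ca 4912.
Overall IE_3 order: S < N < Ca.

S < N < Ca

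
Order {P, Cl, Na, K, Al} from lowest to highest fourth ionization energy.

P, Cl, K, Na, Al

Consider each +3 ion: P³⁺ still has 2 valence electrons; Cl³⁺ still has 4 valence electrons; Na³⁺ is already 2 electrons into the core; K³⁺ is already 2 electrons into the core; Al³⁺ is the bare [Ne] core.
Breaking into a closed-shell core is much more expensive than removing a leftover valence electron — K, Na and Al have the largest IE_4 here.
Valence configurations: P³⁺ [Ne]3s², Cl³⁺ [Ne]3s²3p².
Approximate IE_4 values (kJ/mol): P 4964, Cl 5159, Na 9543, K 5877, Al 11577.
Overall IE_4 order: P < Cl < K < Na < Al.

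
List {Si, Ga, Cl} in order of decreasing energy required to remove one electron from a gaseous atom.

Cl > Si > Ga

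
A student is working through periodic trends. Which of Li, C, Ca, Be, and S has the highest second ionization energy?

Li

Consider each +1 ion: Li⁺ is the bare [He] core; C⁺ still has 3 valence electrons; Ca⁺ still has 1 valence electron; Be⁺ still has 1 valence electron; S⁺ still has 5 valence electrons.
Pulling an electron out of a noble-gas core costs far more than removing a remaining valence electron, so Li sits at the high end of IE_2.
Valence configurations: C⁺ [He]2s²2p¹, Ca⁺ [Ar]4s¹, Be⁺ [He]2s¹, S⁺ [Ne]3s²3p³.
Tabulated IE_2 (kJ/mol): Li 7298, C 2353, Ca 1145, Be 1757, S 2252.
So the second ionization energies run Ca < Be < S < C < Li.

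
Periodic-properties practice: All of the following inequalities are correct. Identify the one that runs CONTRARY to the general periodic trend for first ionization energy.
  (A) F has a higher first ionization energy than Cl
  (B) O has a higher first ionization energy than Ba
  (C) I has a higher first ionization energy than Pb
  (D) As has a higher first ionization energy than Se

(D)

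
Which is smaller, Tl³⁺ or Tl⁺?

Tl³⁺

Both ions have Z = 81 protons, but Tl³⁺ has lost more electrons, so its remaining electrons feel a larger effective nuclear charge per electron and are pulled in more tightly.
Higher positive charge → smaller ion, so Tl⁺ > Tl³⁺.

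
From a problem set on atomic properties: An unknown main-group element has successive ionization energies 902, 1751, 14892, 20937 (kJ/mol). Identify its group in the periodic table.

Group 2

Look for the largest jump between consecutive ionization energies: IE3/IE2 ≈ 8.5, far larger than any earlier ratio.
That jump marks the point where a core electron is being removed. So the atom has 2 valence electrons.
A main-group element with 2 valence electrons is in group 2.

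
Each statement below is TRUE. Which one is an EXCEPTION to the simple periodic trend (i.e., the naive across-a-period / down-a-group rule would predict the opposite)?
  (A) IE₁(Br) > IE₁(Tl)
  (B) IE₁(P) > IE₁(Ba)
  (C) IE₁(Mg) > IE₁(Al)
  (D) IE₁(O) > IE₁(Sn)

The general trend: first ionisation energy increases across a period and decreases down a group.
(A) Br (period 4, group 17) vs Tl (period 6, group 13): the stated order agrees with the simple trend.
(B) P (period 3, group 15) vs Ba (period 6, group 2): the stated order agrees with the simple trend.
(C) Mg (period 3, group 2) vs Al (period 3, group 13): the stated order contradicts the simple trend.
(D) O (period 2, group 16) vs Sn (period 5, group 14): the stated order agrees with the simple trend.
The exception is (C): Al's single 3p electron is easier to remove than one from Mg's filled 3s².

(C)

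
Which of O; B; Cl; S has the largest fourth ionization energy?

B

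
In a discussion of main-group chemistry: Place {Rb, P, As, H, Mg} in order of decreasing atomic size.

H is in period 1, group 1; Mg is in period 3, group 2; P is in period 3, group 15; As is in period 4, group 15; Rb is in period 5, group 1.
Atomic radius shrinks across a period as nuclear charge pulls the same shell inward, and grows down a group as new shells are added.
Neither a single period nor a single group — weigh both effects.
P > H: period and group pull opposite ways; the down-group shift dominates (111 vs 32 pm).
As > P: As sits below P in group 15, so the down-group effect alone puts As larger.
Mg > As: period and group pull opposite ways; the across-period shift dominates (139 vs 121 pm).
Rb > Mg: both effects reinforce here, so Rb is clearly the larger of the two.
Tabulated atomic radius (pm): H 32, Mg 139, P 111, As 121, Rb 210.
So from largest to smallest: Rb > Mg > As > P > H.

Rb, Mg, As, P, H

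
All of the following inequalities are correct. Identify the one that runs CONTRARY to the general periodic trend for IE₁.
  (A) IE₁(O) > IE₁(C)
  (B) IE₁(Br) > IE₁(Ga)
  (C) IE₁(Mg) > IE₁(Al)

The general trend: IE₁ increases across a period and decreases down a group.
(A) O (period 2, group 16) vs C (period 2, group 14): the stated order agrees with the simple trend.
(B) Br (period 4, group 17) vs Ga (period 4, group 13): the stated order agrees with the simple trend.
(C) Mg (period 3, group 2) vs Al (period 3, group 13): the stated order contradicts the simple trend.
The exception is (C): Al's single 3p electron is easier to remove than one from Mg's filled 3s².

(C)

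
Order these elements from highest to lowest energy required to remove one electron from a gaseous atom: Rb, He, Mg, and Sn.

He is in period 1, group 18; Mg is in period 3, group 2; Rb is in period 5, group 1; Sn is in period 5, group 14.
IE₁ increases left→right with effective nuclear charge and decreases top→bottom as the valence shell moves farther out.
These span different periods and groups, so the two trends combine.
Sn > Rb: Sn lies to the right of Rb in period 5, so the across-period effect alone puts Sn higher.
Mg > Sn: the two effects oppose for this pair; the down-group effect wins (738 vs 709 kJ/mol).
He > Mg: relative to Mg, both the across-period and down-group shifts push He's first ionization energy up.
Tabulated first ionization energy (kJ/mol): He 2372, Mg 738, Rb 403, Sn 709.
So from highest to lowest: He > Mg > Sn > Rb.

He > Mg > Sn > Rb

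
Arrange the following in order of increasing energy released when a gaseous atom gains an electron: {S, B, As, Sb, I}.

Adding an electron releases more energy for atoms nearer the top right (short of the noble gases).
Here both period and group differ, so the two effects have to be weighed against each other.
As > B: the two effects oppose for this pair; the across-period effect wins (78 vs 27 kJ/mol).
Sb > As: this pair runs against the simple trend — see the exception note.
S > Sb: relative to Sb, both the across-period and down-group shifts push S's electron affinity up.
I > S: period and group pull opposite ways; the across-period shift dominates (295 vs 200 kJ/mol).
Note the exception: Sb has a higher electron affinity than As, contrary to the simple trend — both are half-filled np³, but the pairing/repulsion penalty for the added electron shrinks as the p orbitals become larger and more diffuse down the group, and for Sb that outweighs the weaker nuclear attraction.
For reference (kJ/mol): B 27, S 200, As 78, Sb 103, I 295.
So from lowest to highest: B < As < Sb < S < I.

B < As < Sb < S < I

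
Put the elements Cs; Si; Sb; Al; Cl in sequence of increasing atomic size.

Cl, Si, Al, Sb, Cs

Al is in period 3, group 13; Si is in period 3, group 14; Cl is in period 3, group 17; Sb is in period 5, group 15; Cs is in period 6, group 1.
Across a period the added protons contract the valence shell; down a group each new principal shell makes the atom larger.
These span different periods and groups, so the two trends combine.
Si > Cl: both are in period 3; the period trend gives Si the larger value.
Al > Si: both are in period 3; the period trend gives Al the larger value.
Sb > Al: period and group pull opposite ways; the down-group shift dominates (140 vs 126 pm).
Cs > Sb: both effects reinforce here, so Cs is clearly the larger of the two.
Approximate values (pm): Al 126, Si 116, Cl 99, Sb 140, Cs 232.
So from smallest to largest: Cl < Si < Al < Sb < Cs.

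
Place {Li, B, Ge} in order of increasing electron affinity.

B < Li < Ge

Atoms with high Z_eff and room in the valence shell (especially the halogens) have the most exothermic electron affinities.
These span different periods and groups, so the two trends combine.
Li > B: this pair runs against the simple trend — see the exception note.
Ge > Li: period and group pull opposite ways; the across-period shift dominates (119 vs 60 kJ/mol).
Note the exception: Li has a higher electron affinity than B, contrary to the simple trend — B's ns²np¹ configuration gives only a small electron affinity — the sparsely filled np subshell binds an added electron weakly.
Approximate values (kJ/mol): Li 60, B 27, Ge 119.
So from lowest to highest: B < Li < Ge.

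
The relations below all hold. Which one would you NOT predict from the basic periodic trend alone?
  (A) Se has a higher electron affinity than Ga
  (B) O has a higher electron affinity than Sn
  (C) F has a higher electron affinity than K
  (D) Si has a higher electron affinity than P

The general trend: electron affinity increases across a period and decreases down a group.
(A) Se (period 4, group 16) vs Ga (period 4, group 13): the stated order agrees with the simple trend.
(B) O (period 2, group 16) vs Sn (period 5, group 14): the stated order agrees with the simple trend.
(C) F (period 2, group 17) vs K (period 4, group 1): the stated order agrees with the simple trend.
(D) Si (period 3, group 14) vs P (period 3, group 15): the stated order contradicts the simple trend.
The exception is (D): adding an electron to P's half-filled 3p³ is unfavourable, so Si (3p²) has the more exothermic EA.

(D)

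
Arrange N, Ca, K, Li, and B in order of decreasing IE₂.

Li, K, N, B, Ca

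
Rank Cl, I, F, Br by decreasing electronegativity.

F is in period 2, group 17; Cl is in period 3, group 17; Br is in period 4, group 17; I is in period 5, group 17.
EN rises left→right (higher Z_eff, smaller atoms) and falls top→bottom (larger, more shielded atoms).
All are in group 17, so electronegativity increases up the group.
So from highest to lowest: F > Cl > Br > I.

F, Cl, Br, I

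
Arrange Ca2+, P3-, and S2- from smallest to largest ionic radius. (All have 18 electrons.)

Ca2+ < S2- < P3-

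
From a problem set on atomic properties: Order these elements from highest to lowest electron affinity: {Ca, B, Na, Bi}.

B is in period 2, group 13; Na is in period 3, group 1; Ca is in period 4, group 2; Bi is in period 6, group 15.
Electron affinity generally becomes more exothermic across a period toward the halogens and less exothermic down a group.
These span different periods and groups, so the two trends combine.
B > Ca: both effects reinforce here, so B is clearly the higher of the two.
Na > B: this pair runs against the simple trend — see the exception note.
Bi > Na: the two effects oppose for this pair; the across-period effect wins (91 vs 53 kJ/mol).
Note the exception: Na has a higher electron affinity than B, contrary to the simple trend — B's ns²np¹ configuration gives only a small electron affinity — the sparsely filled np subshell binds an added electron weakly.
Tabulated electron affinity (kJ/mol): B 27, Na 53, Ca 2, Bi 91.
So from highest to lowest: Bi > Na > B > Ca.

Bi > Na > B > Ca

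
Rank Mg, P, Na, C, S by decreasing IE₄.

After 3 electrons have been removed, what remains? Mg³⁺ is already 1 electron into the core; P³⁺ still has 2 valence electrons; Na³⁺ is already 2 electrons into the core; C³⁺ still has 1 valence electron; S³⁺ still has 3 valence electrons.
Breaking into a closed-shell core is much more expensive than removing a leftover valence electron — Na and Mg have the largest IE_4 here.
Valence configurations: P³⁺ [Ne]3s², C³⁺ [He]2s¹, S³⁺ [Ne]3s²3p¹.
S³⁺ loses a lone 3p electron whereas P³⁺ must break into a filled 3s² pair, so IE_4(P) > IE_4(S) even though S has the higher nuclear charge.
The numbers (kJ/mol): Mg 10543, P 4964, Na 9543, C 6223, S 4556.
So the fourth ionization energies run S < P < C < Na < Mg.

Mg > Na > C > P > S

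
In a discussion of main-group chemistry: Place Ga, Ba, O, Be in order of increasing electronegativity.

Ba < Be < Ga < O

Smaller atoms with higher effective nuclear charge are more electronegative.
Here both period and group differ, so the two effects have to be weighed against each other.
Be > Ba: they share group 2; the group trend gives Be the larger value.
Ga > Be: period and group pull opposite ways; the across-period shift dominates (1.81 vs 1.57).
O > Ga: relative to Ga, both the across-period and down-group shifts push O's electronegativity up.
For reference (Pauling): Be 1.57, O 3.44, Ga 1.81, Ba 0.89.
So from lowest to highest: Ba < Be < Ga < O.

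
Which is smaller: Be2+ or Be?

Be2+

Forming Be2+ removes 2 electrons from Be. Fewer electrons for the same nuclear charge means less shielding and a higher Z_eff on the remaining electrons, and for main-group metals the entire outer shell is lost.
A cation is smaller than its parent atom: Be2+ < Be.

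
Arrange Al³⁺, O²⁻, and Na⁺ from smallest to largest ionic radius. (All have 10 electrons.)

Al³⁺, Na⁺, O²⁻

All of these have 10 electrons, so size is governed by nuclear charge alone: the more protons, the stronger the pull on the same electron cloud, and the smaller the ion.
Nuclear charges: Al³⁺ (Z=13), Na⁺ (Z=11), O²⁻ (Z=8).
Smallest to largest: Al³⁺ < Na⁺ < O²⁻.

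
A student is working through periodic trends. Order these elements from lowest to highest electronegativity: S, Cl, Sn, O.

O is in period 2, group 16; S is in period 3, group 16; Cl is in period 3, group 17; Sn is in period 5, group 14.
EN rises left→right (higher Z_eff, smaller atoms) and falls top→bottom (larger, more shielded atoms).
Here both period and group differ, so the two effects have to be weighed against each other.
S > Sn: relative to Sn, both the across-period and down-group shifts push S's electronegativity up.
Cl > S: Cl lies to the right of S in period 3, so the across-period effect alone puts Cl higher.
O > Cl: the two effects oppose for this pair; the down-group effect wins (3.44 vs 3.16).
Approximate values (Pauling): O 3.44, S 2.58, Cl 3.16, Sn 1.96.
So from lowest to highest: Sn < S < Cl < O.

Sn < S < Cl < O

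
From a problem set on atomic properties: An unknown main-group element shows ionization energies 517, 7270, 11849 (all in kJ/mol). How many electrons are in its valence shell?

1

Look for the largest jump between consecutive ionization energies: IE2/IE1 ≈ 14.1, far larger than any earlier ratio.
That jump marks the point where a core electron is being removed. So the atom has 1 valence electron.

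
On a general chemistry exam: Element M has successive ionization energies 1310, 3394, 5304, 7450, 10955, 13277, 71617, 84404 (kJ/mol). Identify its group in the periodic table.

Look for the largest jump between consecutive ionization energies: IE7/IE6 ≈ 5.4, far larger than any earlier ratio.
That jump marks the point where a core electron is being removed. So the atom has 6 valence electrons.
A main-group element with 6 valence electrons is in group 16.

Group 16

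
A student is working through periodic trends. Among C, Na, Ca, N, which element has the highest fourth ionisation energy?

Na

Consider each +3 ion: C³⁺ still has 1 valence electron; Na³⁺ is already 2 electrons into the core; Ca³⁺ is already 1 electron into the core; N³⁺ still has 2 valence electrons.
Usually core removal costs more than valence removal, but here the competition is close: a tightly held n=2 valence electron can cost more to remove than an n=3 core electron, so the actual values have to decide it.
Valence configurations: C³⁺ [He]2s¹, N³⁺ [He]2s².
The numbers (kJ/mol): C 6223, Na 9543, Ca 6491, N 7475.
Putting it together, IE_4: C < Ca < N < Na.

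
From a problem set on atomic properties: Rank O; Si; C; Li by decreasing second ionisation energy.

Li, O, C, Si

Consider each +1 ion: O⁺ still has 5 valence electrons; Si⁺ still has 3 valence electrons; C⁺ still has 3 valence electrons; Li⁺ is the bare [He] core.
Breaking into a closed-shell core is much more expensive than removing a leftover valence electron — Li has the largest IE_2 here.
Valence configurations: O⁺ [He]2s²2p³, Si⁺ [Ne]3s²3p¹, C⁺ [He]2s²2p¹.
Approximate IE_2 values (kJ/mol): O 3388, Si 1577, C 2353, Li 7298.
Hence IE_2: Si < C < O < Li.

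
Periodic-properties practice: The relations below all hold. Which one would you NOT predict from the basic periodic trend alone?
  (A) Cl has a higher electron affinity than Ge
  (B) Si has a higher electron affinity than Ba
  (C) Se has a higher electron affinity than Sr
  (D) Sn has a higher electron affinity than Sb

(D)

The general trend: electron affinity increases across a period and decreases down a group.
(A) Cl (period 3, group 17) vs Ge (period 4, group 14): the stated order agrees with the simple trend.
(B) Si (period 3, group 14) vs Ba (period 6, group 2): the stated order agrees with the simple trend.
(C) Se (period 4, group 16) vs Sr (period 5, group 2): the stated order agrees with the simple trend.
(D) Sn (period 5, group 14) vs Sb (period 5, group 15): the stated order contradicts the simple trend.
The exception is (D): adding an electron to Sb's half-filled 5p³ is unfavourable, so Sn has the more exothermic EA.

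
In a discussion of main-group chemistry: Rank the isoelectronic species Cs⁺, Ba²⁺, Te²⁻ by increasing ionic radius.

All of these have 54 electrons, so size is governed by nuclear charge alone: the more protons, the stronger the pull on the same electron cloud, and the smaller the ion.
Nuclear charges: Ba²⁺ (Z=56), Cs⁺ (Z=55), Te²⁻ (Z=52).
Smallest to largest: Ba²⁺ < Cs⁺ < Te²⁻.

Ba²⁺ < Cs⁺ < Te²⁻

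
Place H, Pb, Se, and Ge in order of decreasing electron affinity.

Se > Ge > H > Pb

EA tends to increase across a period and decrease down a group, though the pattern is less regular than for IE or radius.
Neither a single period nor a single group — weigh both effects.
H > Pb: the two effects oppose for this pair; the down-group effect wins (73 vs 35 kJ/mol).
Ge > H: the two effects oppose for this pair; the across-period effect wins (119 vs 73 kJ/mol).
Se > Ge: both are in period 4; the period trend gives Se the larger value.
Approximate values (kJ/mol): H 73, Ge 119, Se 195, Pb 35.
So from highest to lowest: Se > Ge > H > Pb.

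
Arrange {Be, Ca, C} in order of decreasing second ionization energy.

IE_2 is the cost of taking one more electron from the +1 cation: Be⁺ still has 1 valence electron; Ca⁺ still has 1 valence electron; C⁺ still has 3 valence electrons.
All are still removing valence electrons, so compare the +1 ions as you would atoms: IE_2 generally rises across a period (higher Z_eff) and falls down a group (larger shell), subject to the usual subshell exceptions.
Valence configurations: Be⁺ [He]2s¹, Ca⁺ [Ar]4s¹, C⁺ [He]2s²2p¹.
The numbers (kJ/mol): Be 1757, Ca 1145, C 2353.
So the second ionization energies run Ca < Be < C.

C > Be > Ca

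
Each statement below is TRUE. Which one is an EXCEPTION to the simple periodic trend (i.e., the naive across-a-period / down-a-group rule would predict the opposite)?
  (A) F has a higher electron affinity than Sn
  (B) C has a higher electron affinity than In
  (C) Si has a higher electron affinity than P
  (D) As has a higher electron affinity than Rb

The general trend: electron affinity increases across a period and decreases down a group.
(A) F (period 2, group 17) vs Sn (period 5, group 14): the stated order agrees with the simple trend.
(B) C (period 2, group 14) vs In (period 5, group 13): the stated order agrees with the simple trend.
(C) Si (period 3, group 14) vs P (period 3, group 15): the stated order contradicts the simple trend.
(D) As (period 4, group 15) vs Rb (period 5, group 1): the stated order agrees with the simple trend.
The exception is (C): adding an electron to P's half-filled 3p³ is unfavourable, so Si (3p²) has the more exothermic EA.

(C)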